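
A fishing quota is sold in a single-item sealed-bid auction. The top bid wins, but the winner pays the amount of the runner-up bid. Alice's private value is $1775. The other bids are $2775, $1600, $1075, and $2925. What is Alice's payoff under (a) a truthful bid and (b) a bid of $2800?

The highest competing bid is $2925.
Bidding truthfully at $1775: the top bid is $2925 (a rival), so Alice loses. Payoff = $0.
Bidding $2800: the top bid is $2925 (a rival), so Alice loses. Payoff = $0.
The bid only affects whether you win, not the price — here both bids land on the same side of the top rival bid, so the deviation is payoff-neutral.

Truthful: $0; alternative: $0.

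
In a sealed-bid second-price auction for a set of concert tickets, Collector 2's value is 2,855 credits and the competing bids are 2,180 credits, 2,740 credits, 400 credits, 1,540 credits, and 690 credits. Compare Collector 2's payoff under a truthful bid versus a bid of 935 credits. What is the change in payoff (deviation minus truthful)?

The highest competing bid is 2,740 credits.
Bidding truthfully at 2,855 credits: Collector 2 has the top bid, wins, and pays the second-highest bid 2,740 credits. Payoff = 2,855 credits − 2,740 credits = 115 credits.
Bidding 935 credits: the top bid is 2,740 credits (a rival), so Collector 2 loses. Payoff = 0 credits.
Change = 0 credits − 115 credits = -115 credits.

-115 credits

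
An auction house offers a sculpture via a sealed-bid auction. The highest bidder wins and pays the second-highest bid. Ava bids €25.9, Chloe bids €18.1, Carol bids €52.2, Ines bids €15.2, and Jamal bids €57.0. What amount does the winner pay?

Price paid: €52.2.

Ordered from highest: Jamal €57.0 > Carol €52.2 > Ava €25.9 > Chloe €18.1 > Ines €15.2.
Jamal has the highest bid, so Jamal wins.
The second-highest bid is €52.2, so that is what Jamal pays.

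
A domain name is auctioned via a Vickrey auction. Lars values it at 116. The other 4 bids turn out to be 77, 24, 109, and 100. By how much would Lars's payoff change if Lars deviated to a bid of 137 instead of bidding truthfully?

The highest competing bid is 109.
Bidding truthfully at 116: Lars has the top bid, wins, and pays the second-highest bid 109. Payoff = 116 − 109 = 7.
Bidding 137: Lars has the top bid, wins, and pays the second-highest bid 109. Payoff = 116 − 109 = 7.
Change = 7 − 7 = 0.
The bid only affects whether you win, not the price — here both bids land on the same side of the top rival bid, so the deviation is payoff-neutral.

Payoff change: 0.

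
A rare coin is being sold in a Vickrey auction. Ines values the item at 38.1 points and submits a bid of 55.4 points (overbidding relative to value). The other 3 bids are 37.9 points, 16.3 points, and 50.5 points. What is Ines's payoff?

Highest competing bid: 50.5 points.
Ines's bid 55.4 points is the highest overall, so Ines wins and pays the second-highest bid, 50.5 points.
Payoff = value − price = 38.1 points − 50.5 points = -12.4 points.
Overbidding won the item at a price above value — truthful bidding would have avoided this loss.

Ines's payoff: -12.4 points.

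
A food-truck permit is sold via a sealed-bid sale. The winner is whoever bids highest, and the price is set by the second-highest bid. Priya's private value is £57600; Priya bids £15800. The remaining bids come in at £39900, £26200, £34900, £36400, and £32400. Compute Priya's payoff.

Highest competing bid: £39900.
Priya's bid £15800 is not the highest, so Priya loses, pays nothing, and earns zero payoff.

£0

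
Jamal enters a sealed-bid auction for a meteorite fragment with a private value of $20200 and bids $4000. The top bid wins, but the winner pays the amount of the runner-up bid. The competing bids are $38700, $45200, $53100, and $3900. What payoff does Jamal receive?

Highest competing bid: $53100.
Jamal's bid $4000 is not the highest, so Jamal loses, pays nothing, and earns zero payoff.

$0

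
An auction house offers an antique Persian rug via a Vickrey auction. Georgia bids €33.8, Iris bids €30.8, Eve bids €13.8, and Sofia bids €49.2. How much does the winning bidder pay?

Price paid: €33.8.

Bids in descending order: Sofia €49.2; Georgia €33.8; Iris €30.8; Eve €13.8.
Sofia has the highest bid, so Sofia wins.
The second-highest bid is €33.8, so that is what Sofia pays.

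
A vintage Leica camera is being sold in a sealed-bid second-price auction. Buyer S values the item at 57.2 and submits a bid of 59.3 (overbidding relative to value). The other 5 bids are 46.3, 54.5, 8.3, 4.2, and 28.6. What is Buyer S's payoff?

Highest competing bid: 54.5.
Buyer S's bid 59.3 is the highest overall, so Buyer S wins and pays the second-highest bid, 54.5.
Payoff = value − price = 57.2 − 54.5 = 2.7.

Buyer S's payoff: 2.7.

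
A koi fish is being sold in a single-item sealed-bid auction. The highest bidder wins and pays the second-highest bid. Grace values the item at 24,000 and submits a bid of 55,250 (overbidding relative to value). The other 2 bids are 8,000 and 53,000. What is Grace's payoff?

-29,000

Highest competing bid: 53,000.
Grace's bid 55,250 is the highest overall, so Grace wins and pays the second-highest bid, 53,000.
Payoff = value − price = 24,000 − 53,000 = -29,000.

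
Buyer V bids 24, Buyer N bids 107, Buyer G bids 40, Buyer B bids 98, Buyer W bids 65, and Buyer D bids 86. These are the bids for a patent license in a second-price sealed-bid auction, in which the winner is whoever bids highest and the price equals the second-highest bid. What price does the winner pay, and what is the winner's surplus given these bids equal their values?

Ranking the bids: Buyer N 107, then Buyer B 98, then Buyer D 86, then Buyer W 65, then Buyer G 40, then Buyer V 24.
Buyer N is the highest bidder, so Buyer N wins.
Under the second-price rule, the price is the second-highest bid: 98.
Surplus = 107 − 98 = 9.

The winner pays 98 for a surplus of 9.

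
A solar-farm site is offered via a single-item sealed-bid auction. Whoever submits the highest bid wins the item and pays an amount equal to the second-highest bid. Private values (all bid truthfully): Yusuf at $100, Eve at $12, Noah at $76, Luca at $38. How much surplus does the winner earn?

Sorted high to low: Yusuf $100 > Noah $76 > Luca $38 > Eve $12.
Yusuf wins with the top bid and pays the second-highest, $76.
Surplus = $100 − $76 = $24.

$24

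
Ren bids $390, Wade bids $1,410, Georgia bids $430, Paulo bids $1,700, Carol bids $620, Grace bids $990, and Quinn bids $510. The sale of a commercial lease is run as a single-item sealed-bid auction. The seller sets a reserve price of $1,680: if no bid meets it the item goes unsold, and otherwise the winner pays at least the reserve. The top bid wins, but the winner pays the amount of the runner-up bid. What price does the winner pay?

The winner pays $1,680.

Bids in descending order: Paulo $1,700; Wade $1,410; Grace $990; Carol $620; Quinn $510; Georgia $430; Ren $390.
Paulo has the highest bid, so Paulo wins.
The second-highest bid is $1,410, but the reserve $1,680 is higher, so the price is the reserve.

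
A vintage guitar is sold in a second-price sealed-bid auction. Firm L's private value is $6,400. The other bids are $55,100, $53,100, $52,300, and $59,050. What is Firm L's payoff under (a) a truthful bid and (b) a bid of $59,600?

The highest competing bid is $59,050.
Bidding truthfully at $6,400: the top bid is $59,050 (a rival), so Firm L loses. Payoff = $0.
Bidding $59,600: Firm L has the top bid, wins, and pays the second-highest bid $59,050. Payoff = $6,400 − $59,050 = -$52,650.

Truthful: $0; alternative: -$52,650.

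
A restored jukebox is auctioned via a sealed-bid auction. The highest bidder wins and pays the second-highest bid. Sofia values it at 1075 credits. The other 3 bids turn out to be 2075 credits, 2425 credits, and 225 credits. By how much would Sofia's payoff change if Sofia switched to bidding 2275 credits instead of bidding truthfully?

The highest competing bid is 2425 credits.
Bidding truthfully at 1075 credits: the top bid is 2425 credits (a rival), so Sofia loses. Payoff = 0 credits.
Bidding 2275 credits: the top bid is 2425 credits (a rival), so Sofia loses. Payoff = 0 credits.
Change = 0 credits − 0 credits = 0 credits.
The bid only affects whether you win, not the price — here both bids land on the same side of the top rival bid, so the deviation is payoff-neutral.

Payoff change: 0 credits.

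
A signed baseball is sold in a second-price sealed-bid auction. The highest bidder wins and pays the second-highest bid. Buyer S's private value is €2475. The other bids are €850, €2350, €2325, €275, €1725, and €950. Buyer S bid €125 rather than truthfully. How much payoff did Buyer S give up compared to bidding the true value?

€125

The highest competing bid is €2350.
Bidding truthfully at €2475: Buyer S has the top bid, wins, and pays the second-highest bid €2350. Payoff = €2475 − €2350 = €125.
Bidding €125: the top bid is €2350 (a rival), so Buyer S loses. Payoff = €0.
Regret = truthful payoff − actual payoff = €125 − €0 = €125.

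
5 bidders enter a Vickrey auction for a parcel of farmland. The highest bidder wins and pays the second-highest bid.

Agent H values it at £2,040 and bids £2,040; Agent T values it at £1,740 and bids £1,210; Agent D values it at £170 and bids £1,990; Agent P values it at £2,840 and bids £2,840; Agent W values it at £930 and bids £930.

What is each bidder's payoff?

Agent H £0, Agent T £0, Agent D £0, Agent P £800, Agent W £0.

Sorted high to low: Agent P £2,840 > Agent H £2,040 > Agent D £1,990 > Agent T £1,210 > Agent W £930.
Agent P has the top bid and wins; the price is the second-highest bid, £2,040.
Agent P's payoff = £2,840 − £2,040 = £800. All other bidders lose, so their payoff is 0.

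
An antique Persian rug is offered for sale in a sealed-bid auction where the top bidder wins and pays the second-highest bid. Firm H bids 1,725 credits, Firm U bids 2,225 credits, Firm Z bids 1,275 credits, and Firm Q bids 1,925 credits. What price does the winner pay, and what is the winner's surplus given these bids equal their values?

Price 1,925 credits; surplus 300 credits.

Ranking the bids: Firm U 2,225 credits, then Firm Q 1,925 credits, then Firm H 1,725 credits, then Firm Z 1,275 credits.
Firm U is the highest bidder, so Firm U wins.
Under the second-price rule, the price is the second-highest bid: 1,925 credits.
Surplus = 2,225 credits − 1,925 credits = 300 credits.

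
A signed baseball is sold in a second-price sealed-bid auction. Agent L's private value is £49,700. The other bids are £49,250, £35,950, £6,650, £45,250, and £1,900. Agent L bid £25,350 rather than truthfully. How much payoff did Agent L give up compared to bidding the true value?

The highest competing bid is £49,250.
Bidding truthfully at £49,700: Agent L has the top bid, wins, and pays the second-highest bid £49,250. Payoff = £49,700 − £49,250 = £450.
Bidding £25,350: the top bid is £49,250 (a rival), so Agent L loses. Payoff = £0.
Regret = truthful payoff − actual payoff = £450 − £0 = £450.

Payoff forgone: £450.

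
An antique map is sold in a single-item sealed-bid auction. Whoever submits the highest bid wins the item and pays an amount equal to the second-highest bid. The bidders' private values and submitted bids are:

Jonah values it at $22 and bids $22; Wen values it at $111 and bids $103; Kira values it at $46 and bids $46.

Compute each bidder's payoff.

Jonah $0, Wen $65, Kira $0.

Ranking the bids: Wen $103; Kira $46; Jonah $22.
Wen has the top bid and wins; the price is the second-highest bid, $46.
Wen's payoff = $111 − $46 = $65. All other bidders lose, so their payoff is 0.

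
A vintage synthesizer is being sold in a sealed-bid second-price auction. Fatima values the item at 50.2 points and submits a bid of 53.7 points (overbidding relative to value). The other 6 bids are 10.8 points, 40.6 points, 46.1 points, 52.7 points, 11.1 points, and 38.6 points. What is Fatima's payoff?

Highest competing bid: 52.7 points.
Fatima's bid 53.7 points is the highest overall, so Fatima wins and pays the second-highest bid, 52.7 points.
Payoff = value − price = 50.2 points − 52.7 points = -2.5 points.

-2.5 points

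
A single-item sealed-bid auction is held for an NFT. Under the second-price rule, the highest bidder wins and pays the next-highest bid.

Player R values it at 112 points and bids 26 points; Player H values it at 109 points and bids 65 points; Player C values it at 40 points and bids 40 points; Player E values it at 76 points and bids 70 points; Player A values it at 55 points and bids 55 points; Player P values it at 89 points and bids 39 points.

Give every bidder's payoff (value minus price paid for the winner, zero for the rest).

Payoffs: Player R 0 points, Player H 0 points, Player C 0 points, Player E 11 points, Player A 0 points, Player P 0 points.

Ordered from highest: Player E 70 points, then Player H 65 points, then Player A 55 points, then Player C 40 points, then Player P 39 points, then Player R 26 points.
Player E has the top bid and wins; the price is the second-highest bid, 65 points.
Player E's payoff = 76 points − 65 points = 11 points. All other bidders lose, so their payoff is 0.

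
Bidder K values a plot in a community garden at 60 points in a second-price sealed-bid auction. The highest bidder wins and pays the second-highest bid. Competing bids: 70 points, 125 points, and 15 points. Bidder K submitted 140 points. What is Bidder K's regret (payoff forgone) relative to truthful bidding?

The highest competing bid is 125 points.
Bidding truthfully at 60 points: the top bid is 125 points (a rival), so Bidder K loses. Payoff = 0 points.
Bidding 140 points: Bidder K has the top bid, wins, and pays the second-highest bid 125 points. Payoff = 60 points − 125 points = -65 points.
Regret = truthful payoff − actual payoff = 0 points − -65 points = 65 points.
Deviating from a truthful bid can only lose payoff in a second-price auction — never gain.

Payoff forgone: 65 points.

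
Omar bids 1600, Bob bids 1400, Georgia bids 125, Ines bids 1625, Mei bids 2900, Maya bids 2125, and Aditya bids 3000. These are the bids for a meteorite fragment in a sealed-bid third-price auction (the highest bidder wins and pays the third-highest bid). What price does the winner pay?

Price paid: 2125.

Sorted high to low: Aditya 3000 > Mei 2900 > Maya 2125 > Ines 1625 > Omar 1600 > Bob 1400 > Georgia 125.
Aditya is the highest bidder, so Aditya wins.
Under the third-price rule, the price is the third-highest bid: 2125.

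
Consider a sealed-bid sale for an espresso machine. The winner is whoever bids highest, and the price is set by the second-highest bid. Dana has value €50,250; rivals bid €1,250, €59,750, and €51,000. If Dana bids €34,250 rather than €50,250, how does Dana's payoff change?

€0

The highest competing bid is €59,750.
Bidding truthfully at €50,250: the top bid is €59,750 (a rival), so Dana loses. Payoff = €0.
Bidding €34,250: the top bid is €59,750 (a rival), so Dana loses. Payoff = €0.
Change = €0 − €0 = €0.
The bid only affects whether you win, not the price — here both bids land on the same side of the top rival bid, so the deviation is payoff-neutral.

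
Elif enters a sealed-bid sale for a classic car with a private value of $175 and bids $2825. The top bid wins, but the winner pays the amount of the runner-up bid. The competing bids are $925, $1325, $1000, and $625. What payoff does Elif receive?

Highest competing bid: $1325.
Elif's bid $2825 is the highest overall, so Elif wins and pays the second-highest bid, $1325.
Payoff = value − price = $175 − $1325 = -$1150.

Elif's payoff: -$1150.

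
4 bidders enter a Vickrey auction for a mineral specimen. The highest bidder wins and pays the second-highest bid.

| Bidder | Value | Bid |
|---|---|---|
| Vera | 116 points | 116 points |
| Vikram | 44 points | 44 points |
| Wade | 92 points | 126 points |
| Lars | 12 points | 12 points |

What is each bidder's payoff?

Ranking the bids: Wade 126 points; Vera 116 points; Vikram 44 points; Lars 12 points.
Wade has the top bid and wins; the price is the second-highest bid, 116 points.
Wade's payoff = 92 points − 116 points = -24 points. All other bidders lose, so their payoff is 0.

Payoffs: Vera 0 points, Vikram 0 points, Wade -24 points, Lars 0 points.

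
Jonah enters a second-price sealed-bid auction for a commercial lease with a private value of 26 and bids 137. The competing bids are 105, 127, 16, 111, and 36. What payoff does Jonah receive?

-101

Highest competing bid: 127.
Jonah's bid 137 is the highest overall, so Jonah wins and pays the second-highest bid, 127.
Payoff = value − price = 26 − 127 = -101.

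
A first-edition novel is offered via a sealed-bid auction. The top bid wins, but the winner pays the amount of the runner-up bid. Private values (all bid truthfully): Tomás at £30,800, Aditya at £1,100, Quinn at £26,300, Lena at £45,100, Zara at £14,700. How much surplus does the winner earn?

Ranking the bids: Lena £45,100 > Tomás £30,800 > Quinn £26,300 > Zara £14,700 > Aditya £1,100.
Lena wins with the top bid and pays the second-highest, £30,800.
Surplus = £45,100 − £30,800 = £14,300.

£14,300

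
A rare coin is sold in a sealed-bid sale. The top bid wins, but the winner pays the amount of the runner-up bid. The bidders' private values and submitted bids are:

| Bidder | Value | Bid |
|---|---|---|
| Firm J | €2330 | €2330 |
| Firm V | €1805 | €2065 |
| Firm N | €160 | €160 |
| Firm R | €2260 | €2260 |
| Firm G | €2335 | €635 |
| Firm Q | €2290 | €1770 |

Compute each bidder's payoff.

Payoffs: Firm J €70, Firm V €0, Firm N €0, Firm R €0, Firm G €0, Firm Q €0.

Ranking the bids: Firm J €2330, then Firm R €2260, then Firm V €2065, then Firm Q €1770, then Firm G €635, then Firm N €160.
Firm J has the top bid and wins; the price is the second-highest bid, €2260.
Firm J's payoff = €2330 − €2260 = €70. All other bidders lose, so their payoff is 0.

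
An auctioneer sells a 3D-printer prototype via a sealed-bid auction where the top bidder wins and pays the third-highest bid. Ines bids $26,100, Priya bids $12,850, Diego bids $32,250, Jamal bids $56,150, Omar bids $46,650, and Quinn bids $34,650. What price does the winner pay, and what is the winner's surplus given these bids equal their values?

Price $34,650; surplus $21,500.

Bids in descending order: Jamal $56,150; Omar $46,650; Quinn $34,650; Diego $32,250; Ines $26,100; Priya $12,850.
Jamal is the highest bidder, so Jamal wins.
Under the third-price rule, the price is the third-highest bid: $34,650.
Surplus = $56,150 − $34,650 = $21,500.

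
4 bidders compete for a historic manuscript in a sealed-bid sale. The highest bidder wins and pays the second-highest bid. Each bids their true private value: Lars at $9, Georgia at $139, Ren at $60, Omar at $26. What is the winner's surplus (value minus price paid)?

Ranking the bids: Georgia $139; Ren $60; Omar $26; Lars $9.
Georgia wins with the top bid and pays the second-highest, $60.
Surplus = $139 − $60 = $79.

$79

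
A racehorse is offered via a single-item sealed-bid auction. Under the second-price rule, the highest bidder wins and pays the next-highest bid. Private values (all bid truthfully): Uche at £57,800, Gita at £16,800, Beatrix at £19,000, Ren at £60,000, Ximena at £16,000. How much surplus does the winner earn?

Ordered from highest: Ren £60,000, then Uche £57,800, then Beatrix £19,000, then Gita £16,800, then Ximena £16,000.
Ren wins with the top bid and pays the second-highest, £57,800.
Surplus = £60,000 − £57,800 = £2,200.

Winner's surplus: £2,200.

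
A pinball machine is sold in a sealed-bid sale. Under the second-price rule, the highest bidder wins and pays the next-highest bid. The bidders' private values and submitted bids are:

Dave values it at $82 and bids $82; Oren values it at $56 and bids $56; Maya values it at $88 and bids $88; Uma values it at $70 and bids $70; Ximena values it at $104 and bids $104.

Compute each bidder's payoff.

Ranking the bids: Ximena $104, then Maya $88, then Dave $82, then Uma $70, then Oren $56.
Ximena has the top bid and wins; the price is the second-highest bid, $88.
Ximena's payoff = $104 − $88 = $16. All other bidders lose, so their payoff is 0.

Payoffs: Dave $0, Oren $0, Maya $0, Uma $0, Ximena $16.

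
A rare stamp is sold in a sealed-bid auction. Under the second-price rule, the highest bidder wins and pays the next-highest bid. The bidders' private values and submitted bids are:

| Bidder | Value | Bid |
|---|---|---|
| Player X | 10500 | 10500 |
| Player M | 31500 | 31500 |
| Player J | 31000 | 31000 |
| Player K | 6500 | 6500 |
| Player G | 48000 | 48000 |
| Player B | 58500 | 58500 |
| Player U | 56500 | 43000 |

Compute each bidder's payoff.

Bids in descending order: Player B 58500, then Player G 48000, then Player U 43000, then Player M 31500, then Player J 31000, then Player X 10500, then Player K 6500.
Player B has the top bid and wins; the price is the second-highest bid, 48000.
Player B's payoff = 58500 − 48000 = 10500. All other bidders lose, so their payoff is 0.

Payoffs: Player X 0, Player M 0, Player J 0, Player K 0, Player G 0, Player B 10500, Player U 0.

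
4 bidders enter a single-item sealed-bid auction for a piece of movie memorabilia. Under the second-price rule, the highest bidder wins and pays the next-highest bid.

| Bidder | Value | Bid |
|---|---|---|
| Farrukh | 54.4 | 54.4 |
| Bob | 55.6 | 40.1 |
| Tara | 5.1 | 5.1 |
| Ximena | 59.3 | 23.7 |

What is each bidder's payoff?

Payoffs: Farrukh 14.3, Bob 0.0, Tara 0.0, Ximena 0.0.

Ranking the bids: Farrukh 54.4, then Bob 40.1, then Ximena 23.7, then Tara 5.1.
Farrukh has the top bid and wins; the price is the second-highest bid, 40.1.
Farrukh's payoff = 54.4 − 40.1 = 14.3. All other bidders lose, so their payoff is 0.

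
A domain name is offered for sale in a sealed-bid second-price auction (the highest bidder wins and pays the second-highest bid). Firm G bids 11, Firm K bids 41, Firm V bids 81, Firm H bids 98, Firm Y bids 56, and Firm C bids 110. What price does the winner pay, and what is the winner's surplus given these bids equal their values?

Ranking the bids: Firm C 110, then Firm H 98, then Firm V 81, then Firm Y 56, then Firm K 41, then Firm G 11.
Firm C is the highest bidder, so Firm C wins.
Under the second-price rule, the price is the second-highest bid: 98.
Surplus = 110 − 98 = 12.

The winner pays 98 for a surplus of 12.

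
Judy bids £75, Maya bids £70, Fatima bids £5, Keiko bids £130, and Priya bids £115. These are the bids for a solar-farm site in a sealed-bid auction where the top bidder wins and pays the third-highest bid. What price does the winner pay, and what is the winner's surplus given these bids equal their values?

Ranking the bids: Keiko £130, then Priya £115, then Judy £75, then Maya £70, then Fatima £5.
Keiko is the highest bidder, so Keiko wins.
Under the third-price rule, the price is the third-highest bid: £75.
Surplus = £130 − £75 = £55.

The winner pays £75 for a surplus of £55.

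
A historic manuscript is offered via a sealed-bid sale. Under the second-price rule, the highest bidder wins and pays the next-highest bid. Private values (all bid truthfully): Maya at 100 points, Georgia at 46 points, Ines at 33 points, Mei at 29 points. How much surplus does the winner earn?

Bids in descending order: Maya 100 points; Georgia 46 points; Ines 33 points; Mei 29 points.
Maya wins with the top bid and pays the second-highest, 46 points.
Surplus = 100 points − 46 points = 54 points.

Winner's surplus: 54 points.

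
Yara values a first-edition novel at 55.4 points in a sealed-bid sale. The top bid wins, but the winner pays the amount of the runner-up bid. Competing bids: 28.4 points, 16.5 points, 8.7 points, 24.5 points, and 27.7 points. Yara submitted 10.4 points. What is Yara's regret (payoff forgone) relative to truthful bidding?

The highest competing bid is 28.4 points.
Bidding truthfully at 55.4 points: Yara has the top bid, wins, and pays the second-highest bid 28.4 points. Payoff = 55.4 points − 28.4 points = 27.0 points.
Bidding 10.4 points: the top bid is 28.4 points (a rival), so Yara loses. Payoff = 0.0 points.
Regret = truthful payoff − actual payoff = 27.0 points − 0.0 points = 27.0 points.
This is the dominant-strategy logic: truthful bidding weakly beats any alternative.

27.0 points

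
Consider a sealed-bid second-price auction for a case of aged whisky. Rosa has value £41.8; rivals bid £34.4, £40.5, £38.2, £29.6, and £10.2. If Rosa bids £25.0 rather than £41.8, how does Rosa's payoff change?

The highest competing bid is £40.5.
Bidding truthfully at £41.8: Rosa has the top bid, wins, and pays the second-highest bid £40.5. Payoff = £41.8 − £40.5 = £1.3.
Bidding £25.0: the top bid is £40.5 (a rival), so Rosa loses. Payoff = £0.0.
Change = £0.0 − £1.3 = -£1.3.

Payoff change: -£1.3.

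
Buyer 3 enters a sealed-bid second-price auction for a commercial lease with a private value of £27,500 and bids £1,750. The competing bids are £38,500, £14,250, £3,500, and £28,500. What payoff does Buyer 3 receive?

Payoff = £0.

Highest competing bid: £38,500.
Buyer 3's bid £1,750 is not the highest, so Buyer 3 loses, pays nothing, and earns zero payoff.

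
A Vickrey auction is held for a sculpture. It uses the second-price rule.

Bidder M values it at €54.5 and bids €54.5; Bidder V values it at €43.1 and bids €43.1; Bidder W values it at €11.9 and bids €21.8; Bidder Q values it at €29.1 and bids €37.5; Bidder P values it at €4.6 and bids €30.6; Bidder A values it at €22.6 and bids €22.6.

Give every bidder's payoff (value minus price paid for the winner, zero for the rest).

Bidder M €11.4, Bidder V €0.0, Bidder W €0.0, Bidder Q €0.0, Bidder P €0.0, Bidder A €0.0.

Sorted high to low: Bidder M €54.5; Bidder V €43.1; Bidder Q €37.5; Bidder P €30.6; Bidder A €22.6; Bidder W €21.8.
Bidder M has the top bid and wins; the price is the second-highest bid, €43.1.
Bidder M's payoff = €54.5 − €43.1 = €11.4. All other bidders lose, so their payoff is 0.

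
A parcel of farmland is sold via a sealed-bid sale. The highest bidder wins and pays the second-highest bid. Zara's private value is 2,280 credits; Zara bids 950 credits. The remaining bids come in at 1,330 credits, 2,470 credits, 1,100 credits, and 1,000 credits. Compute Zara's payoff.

Highest competing bid: 2,470 credits.
Zara's bid 950 credits is not the highest, so Zara loses, pays nothing, and earns zero payoff.

Payoff = 0 credits.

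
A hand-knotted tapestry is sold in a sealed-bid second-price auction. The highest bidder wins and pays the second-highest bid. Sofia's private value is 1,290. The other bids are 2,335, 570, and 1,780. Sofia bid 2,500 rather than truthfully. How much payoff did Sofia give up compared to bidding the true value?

Regret: 1,045.

The highest competing bid is 2,335.
Bidding truthfully at 1,290: the top bid is 2,335 (a rival), so Sofia loses. Payoff = 0.
Bidding 2,500: Sofia has the top bid, wins, and pays the second-highest bid 2,335. Payoff = 1,290 − 2,335 = -1,045.
Regret = truthful payoff − actual payoff = 0 − -1,045 = 1,045.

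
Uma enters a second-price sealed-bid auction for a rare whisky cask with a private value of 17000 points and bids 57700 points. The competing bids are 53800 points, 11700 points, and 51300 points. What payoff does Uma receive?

-36800 points

Highest competing bid: 53800 points.
Uma's bid 57700 points is the highest overall, so Uma wins and pays the second-highest bid, 53800 points.
Payoff = value − price = 17000 points − 53800 points = -36800 points.
Overbidding won the item at a price above value — truthful bidding would have avoided this loss.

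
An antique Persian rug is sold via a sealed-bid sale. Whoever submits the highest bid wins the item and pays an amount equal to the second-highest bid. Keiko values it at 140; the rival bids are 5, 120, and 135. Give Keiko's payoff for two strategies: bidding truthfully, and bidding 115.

Truthful: 5; alternative: 0.

The highest competing bid is 135.
Bidding truthfully at 140: Keiko has the top bid, wins, and pays the second-highest bid 135. Payoff = 140 − 135 = 5.
Bidding 115: the top bid is 135 (a rival), so Keiko loses. Payoff = 0.
This is the dominant-strategy logic: truthful bidding weakly beats any alternative.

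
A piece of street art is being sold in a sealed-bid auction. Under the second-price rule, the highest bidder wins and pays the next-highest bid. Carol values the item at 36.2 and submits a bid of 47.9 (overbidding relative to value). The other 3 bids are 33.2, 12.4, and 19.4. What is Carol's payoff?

Payoff = 3.0.

Highest competing bid: 33.2.
Carol's bid 47.9 is the highest overall, so Carol wins and pays the second-highest bid, 33.2.
Payoff = value − price = 36.2 − 33.2 = 3.0.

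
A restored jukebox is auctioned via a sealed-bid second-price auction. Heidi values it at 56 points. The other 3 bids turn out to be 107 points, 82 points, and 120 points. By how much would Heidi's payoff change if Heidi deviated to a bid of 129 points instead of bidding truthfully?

Payoff change: -64 points.

The highest competing bid is 120 points.
Bidding truthfully at 56 points: the top bid is 120 points (a rival), so Heidi loses. Payoff = 0 points.
Bidding 129 points: Heidi has the top bid, wins, and pays the second-highest bid 120 points. Payoff = 56 points − 120 points = -64 points.
Change = -64 points − 0 points = -64 points.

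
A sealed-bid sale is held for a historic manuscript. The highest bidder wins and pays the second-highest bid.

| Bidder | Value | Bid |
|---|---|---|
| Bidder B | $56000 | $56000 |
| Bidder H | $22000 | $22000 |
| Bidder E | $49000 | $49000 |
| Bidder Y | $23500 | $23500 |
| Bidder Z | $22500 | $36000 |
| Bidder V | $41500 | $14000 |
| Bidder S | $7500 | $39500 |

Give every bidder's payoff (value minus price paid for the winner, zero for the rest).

Payoffs: Bidder B $7000, Bidder H $0, Bidder E $0, Bidder Y $0, Bidder Z $0, Bidder V $0, Bidder S $0.

Sorted high to low: Bidder B $56000 > Bidder E $49000 > Bidder S $39500 > Bidder Z $36000 > Bidder Y $23500 > Bidder H $22000 > Bidder V $14000.
Bidder B has the top bid and wins; the price is the second-highest bid, $49000.
Bidder B's payoff = $56000 − $49000 = $7000. All other bidders lose, so their payoff is 0.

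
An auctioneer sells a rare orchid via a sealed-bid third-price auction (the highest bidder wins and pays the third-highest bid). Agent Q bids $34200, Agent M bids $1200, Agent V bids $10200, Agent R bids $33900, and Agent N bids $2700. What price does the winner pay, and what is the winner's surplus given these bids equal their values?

The winner pays $10200 for a surplus of $24000.

Bids in descending order: Agent Q $34200 > Agent R $33900 > Agent V $10200 > Agent N $2700 > Agent M $1200.
Agent Q is the highest bidder, so Agent Q wins.
Under the third-price rule, the price is the third-highest bid: $10200.
Surplus = $34200 − $10200 = $24000.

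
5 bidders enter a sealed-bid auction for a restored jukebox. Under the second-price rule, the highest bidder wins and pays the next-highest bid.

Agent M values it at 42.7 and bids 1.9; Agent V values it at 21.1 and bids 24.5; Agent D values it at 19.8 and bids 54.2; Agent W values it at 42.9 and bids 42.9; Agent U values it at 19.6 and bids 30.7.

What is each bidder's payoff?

Ranking the bids: Agent D 54.2; Agent W 42.9; Agent U 30.7; Agent V 24.5; Agent M 1.9.
Agent D has the top bid and wins; the price is the second-highest bid, 42.9.
Agent D's payoff = 19.8 − 42.9 = -23.1. All other bidders lose, so their payoff is 0.

Payoffs: Agent M 0.0, Agent V 0.0, Agent D -23.1, Agent W 0.0, Agent U 0.0.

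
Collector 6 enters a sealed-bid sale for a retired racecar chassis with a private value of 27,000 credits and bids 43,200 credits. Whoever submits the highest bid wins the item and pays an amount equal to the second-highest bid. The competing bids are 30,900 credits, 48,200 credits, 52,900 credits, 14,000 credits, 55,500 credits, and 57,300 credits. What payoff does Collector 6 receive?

0 credits

Highest competing bid: 57,300 credits.
Collector 6's bid 43,200 credits is not the highest, so Collector 6 loses, pays nothing, and earns zero payoff.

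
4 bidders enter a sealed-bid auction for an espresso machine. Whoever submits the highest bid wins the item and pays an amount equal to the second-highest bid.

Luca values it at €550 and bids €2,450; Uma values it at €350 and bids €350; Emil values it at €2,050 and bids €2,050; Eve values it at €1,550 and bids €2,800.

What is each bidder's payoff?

Payoffs: Luca €0, Uma €0, Emil €0, Eve -€900.

Bids in descending order: Eve €2,800, then Luca €2,450, then Emil €2,050, then Uma €350.
Eve has the top bid and wins; the price is the second-highest bid, €2,450.
Eve's payoff = €1,550 − €2,450 = -€900. All other bidders lose, so their payoff is 0.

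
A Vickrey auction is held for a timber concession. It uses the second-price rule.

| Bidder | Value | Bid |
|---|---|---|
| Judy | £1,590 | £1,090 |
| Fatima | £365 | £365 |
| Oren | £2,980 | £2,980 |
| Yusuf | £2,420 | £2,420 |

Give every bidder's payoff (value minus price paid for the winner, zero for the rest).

Ranking the bids: Oren £2,980 > Yusuf £2,420 > Judy £1,090 > Fatima £365.
Oren has the top bid and wins; the price is the second-highest bid, £2,420.
Oren's payoff = £2,980 − £2,420 = £560. All other bidders lose, so their payoff is 0.

Judy £0, Fatima £0, Oren £560, Yusuf £0.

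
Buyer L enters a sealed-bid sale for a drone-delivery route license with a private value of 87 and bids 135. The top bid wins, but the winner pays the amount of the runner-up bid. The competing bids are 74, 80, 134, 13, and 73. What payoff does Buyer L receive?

Buyer L's payoff: -47.

Highest competing bid: 134.
Buyer L's bid 135 is the highest overall, so Buyer L wins and pays the second-highest bid, 134.
Payoff = value − price = 87 − 134 = -47.
Overbidding won the item at a price above value — truthful bidding would have avoided this loss.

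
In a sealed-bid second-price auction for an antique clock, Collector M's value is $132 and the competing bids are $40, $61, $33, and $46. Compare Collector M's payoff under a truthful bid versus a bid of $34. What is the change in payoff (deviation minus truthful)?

Change in payoff: -$71.

The highest competing bid is $61.
Bidding truthfully at $132: Collector M has the top bid, wins, and pays the second-highest bid $61. Payoff = $132 − $61 = $71.
Bidding $34: the top bid is $61 (a rival), so Collector M loses. Payoff = $0.
Change = $0 − $71 = -$71.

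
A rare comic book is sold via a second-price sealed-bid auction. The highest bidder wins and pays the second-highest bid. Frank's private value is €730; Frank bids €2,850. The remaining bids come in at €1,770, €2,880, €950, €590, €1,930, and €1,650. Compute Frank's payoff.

Highest competing bid: €2,880.
Frank's bid €2,850 is not the highest, so Frank loses, pays nothing, and earns zero payoff.

Frank's payoff: €0.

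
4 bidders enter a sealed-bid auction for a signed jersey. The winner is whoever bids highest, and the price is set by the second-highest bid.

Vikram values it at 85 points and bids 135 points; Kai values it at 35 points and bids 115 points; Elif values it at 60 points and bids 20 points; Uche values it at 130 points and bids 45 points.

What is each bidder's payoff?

Vikram -30 points, Kai 0 points, Elif 0 points, Uche 0 points.

Sorted high to low: Vikram 135 points, then Kai 115 points, then Uche 45 points, then Elif 20 points.
Vikram has the top bid and wins; the price is the second-highest bid, 115 points.
Vikram's payoff = 85 points − 115 points = -30 points. All other bidders lose, so their payoff is 0.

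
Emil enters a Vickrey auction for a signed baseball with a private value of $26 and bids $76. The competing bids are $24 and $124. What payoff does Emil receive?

Highest competing bid: $124.
Emil's bid $76 is not the highest, so Emil loses, pays nothing, and earns zero payoff.

$0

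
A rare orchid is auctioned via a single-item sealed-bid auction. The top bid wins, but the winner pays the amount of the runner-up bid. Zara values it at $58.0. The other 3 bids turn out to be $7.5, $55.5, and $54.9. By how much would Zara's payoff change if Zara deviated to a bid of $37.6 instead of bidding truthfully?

-$2.5

The highest competing bid is $55.5.
Bidding truthfully at $58.0: Zara has the top bid, wins, and pays the second-highest bid $55.5. Payoff = $58.0 − $55.5 = $2.5.
Bidding $37.6: the top bid is $55.5 (a rival), so Zara loses. Payoff = $0.0.
Change = $0.0 − $2.5 = -$2.5.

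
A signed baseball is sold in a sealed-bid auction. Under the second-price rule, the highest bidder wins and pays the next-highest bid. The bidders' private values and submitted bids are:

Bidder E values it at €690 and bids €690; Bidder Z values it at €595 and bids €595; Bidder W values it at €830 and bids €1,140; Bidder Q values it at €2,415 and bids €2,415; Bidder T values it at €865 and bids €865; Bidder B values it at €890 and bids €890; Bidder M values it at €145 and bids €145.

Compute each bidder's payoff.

Bidder E €0, Bidder Z €0, Bidder W €0, Bidder Q €1,275, Bidder T €0, Bidder B €0, Bidder M €0.

Sorted high to low: Bidder Q €2,415, then Bidder W €1,140, then Bidder B €890, then Bidder T €865, then Bidder E €690, then Bidder Z €595, then Bidder M €145.
Bidder Q has the top bid and wins; the price is the second-highest bid, €1,140.
Bidder Q's payoff = €2,415 − €1,140 = €1,275. All other bidders lose, so their payoff is 0.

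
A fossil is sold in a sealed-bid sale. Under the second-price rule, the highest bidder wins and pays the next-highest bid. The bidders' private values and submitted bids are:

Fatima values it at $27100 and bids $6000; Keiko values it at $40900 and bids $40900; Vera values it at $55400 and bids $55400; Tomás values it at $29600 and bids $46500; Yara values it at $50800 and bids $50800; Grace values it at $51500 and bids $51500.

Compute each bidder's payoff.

Ranking the bids: Vera $55400; Grace $51500; Yara $50800; Tomás $46500; Keiko $40900; Fatima $6000.
Vera has the top bid and wins; the price is the second-highest bid, $51500.
Vera's payoff = $55400 − $51500 = $3900. All other bidders lose, so their payoff is 0.

Fatima $0, Keiko $0, Vera $3900, Tomás $0, Yara $0, Grace $0.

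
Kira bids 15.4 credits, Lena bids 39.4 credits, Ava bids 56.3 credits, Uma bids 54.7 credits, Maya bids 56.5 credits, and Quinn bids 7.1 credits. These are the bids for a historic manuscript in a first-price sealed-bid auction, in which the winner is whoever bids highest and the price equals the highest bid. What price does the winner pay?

56.5 credits

Bids in descending order: Maya 56.5 credits; Ava 56.3 credits; Uma 54.7 credits; Lena 39.4 credits; Kira 15.4 credits; Quinn 7.1 credits.
Maya is the highest bidder, so Maya wins.
Under the first-price rule, the price is the highest bid: 56.5 credits.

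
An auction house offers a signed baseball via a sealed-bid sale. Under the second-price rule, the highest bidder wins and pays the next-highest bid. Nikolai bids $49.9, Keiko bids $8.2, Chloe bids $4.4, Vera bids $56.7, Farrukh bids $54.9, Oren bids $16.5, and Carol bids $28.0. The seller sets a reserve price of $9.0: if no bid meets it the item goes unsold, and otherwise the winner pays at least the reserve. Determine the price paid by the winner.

$54.9

Sorted high to low: Vera $56.7; Farrukh $54.9; Nikolai $49.9; Carol $28.0; Oren $16.5; Keiko $8.2; Chloe $4.4.
Vera has the highest bid, so Vera wins.
The second-highest bid is $54.9, which exceeds the reserve, so that sets the price.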